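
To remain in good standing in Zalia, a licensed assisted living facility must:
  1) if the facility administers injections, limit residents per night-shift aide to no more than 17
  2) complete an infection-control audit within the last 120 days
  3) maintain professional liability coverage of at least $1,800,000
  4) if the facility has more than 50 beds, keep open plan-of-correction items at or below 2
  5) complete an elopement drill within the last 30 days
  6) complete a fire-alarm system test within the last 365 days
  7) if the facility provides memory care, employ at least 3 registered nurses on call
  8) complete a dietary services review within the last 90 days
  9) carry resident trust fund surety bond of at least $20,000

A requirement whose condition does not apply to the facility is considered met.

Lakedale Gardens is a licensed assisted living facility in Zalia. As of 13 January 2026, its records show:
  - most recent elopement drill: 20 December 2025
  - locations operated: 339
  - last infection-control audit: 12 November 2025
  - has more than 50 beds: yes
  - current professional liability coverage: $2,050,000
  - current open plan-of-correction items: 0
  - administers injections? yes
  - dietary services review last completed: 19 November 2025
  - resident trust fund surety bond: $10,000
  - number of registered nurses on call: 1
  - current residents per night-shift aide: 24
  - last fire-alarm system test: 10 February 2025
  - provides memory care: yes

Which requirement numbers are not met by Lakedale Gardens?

1. condition 'administers injections' holds; residents per night-shift aide 24 > 17 → not met
2. infection-control audit 62 days ago vs limit 120 → met
3. professional liability coverage $2,050,000 ≥ $1,800,000 → met
4. condition 'has more than 50 beds' holds; open plan-of-correction items 0 ≤ 2 → met
5. elopement drill 24 days ago vs limit 30 → met
6. fire-alarm system test 337 days ago vs limit 365 → met
7. condition 'provides memory care' holds; registered nurses on call 1 < 3 → not met
8. dietary services review 55 days ago vs limit 90 → met
9. resident trust fund surety bond $10,000 < $20,000 → not met
Not met: 1, 7, 9

1, 7, 9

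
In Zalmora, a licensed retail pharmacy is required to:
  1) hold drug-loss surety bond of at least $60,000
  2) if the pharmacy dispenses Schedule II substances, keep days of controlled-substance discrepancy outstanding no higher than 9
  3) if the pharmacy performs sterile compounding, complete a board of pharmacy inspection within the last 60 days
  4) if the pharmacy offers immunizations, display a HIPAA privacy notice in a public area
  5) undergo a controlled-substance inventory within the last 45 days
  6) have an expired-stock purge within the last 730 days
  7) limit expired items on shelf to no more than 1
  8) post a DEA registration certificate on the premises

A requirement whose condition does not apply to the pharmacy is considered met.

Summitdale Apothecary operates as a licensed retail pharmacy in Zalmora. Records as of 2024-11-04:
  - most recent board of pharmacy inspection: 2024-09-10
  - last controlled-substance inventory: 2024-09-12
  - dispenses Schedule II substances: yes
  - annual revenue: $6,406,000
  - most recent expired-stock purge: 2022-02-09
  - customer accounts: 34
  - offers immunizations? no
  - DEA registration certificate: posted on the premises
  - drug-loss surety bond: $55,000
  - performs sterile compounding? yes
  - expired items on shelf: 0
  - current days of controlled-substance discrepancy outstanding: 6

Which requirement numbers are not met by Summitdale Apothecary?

1. drug-loss surety bond $55,000 < $60,000 → not met
2. condition 'dispenses Schedule II substances' holds; days of controlled-substance discrepancy outstanding 6 ≤ 9 → met
3. condition 'performs sterile compounding' holds; board of pharmacy inspection 55 days ago vs limit 60 → met
4. condition 'offers immunizations' does not hold → requirement n/a → met
5. controlled-substance inventory 53 days ago vs limit 45 → not met
6. expired-stock purge 999 days ago vs limit 730 → not met
7. expired items on shelf 0 ≤ 1 → met
8. DEA registration certificate present → met
Not met: 1, 5, 6

1, 5, 6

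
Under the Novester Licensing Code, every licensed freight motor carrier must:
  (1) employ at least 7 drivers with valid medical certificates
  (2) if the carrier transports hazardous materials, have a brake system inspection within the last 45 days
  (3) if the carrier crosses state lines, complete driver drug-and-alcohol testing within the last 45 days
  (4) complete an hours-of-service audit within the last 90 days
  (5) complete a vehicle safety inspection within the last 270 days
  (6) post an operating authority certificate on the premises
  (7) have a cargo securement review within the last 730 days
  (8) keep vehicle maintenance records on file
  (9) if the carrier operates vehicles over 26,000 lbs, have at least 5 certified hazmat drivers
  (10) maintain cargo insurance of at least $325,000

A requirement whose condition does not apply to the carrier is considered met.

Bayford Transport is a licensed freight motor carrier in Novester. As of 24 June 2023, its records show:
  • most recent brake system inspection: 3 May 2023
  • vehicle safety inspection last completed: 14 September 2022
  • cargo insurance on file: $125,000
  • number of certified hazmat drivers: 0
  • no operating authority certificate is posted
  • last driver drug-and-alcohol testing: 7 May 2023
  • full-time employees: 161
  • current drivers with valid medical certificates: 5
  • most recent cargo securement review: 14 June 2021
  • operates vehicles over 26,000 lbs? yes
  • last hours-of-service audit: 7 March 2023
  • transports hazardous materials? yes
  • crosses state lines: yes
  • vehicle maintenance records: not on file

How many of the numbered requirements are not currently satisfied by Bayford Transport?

1. drivers with valid medical certificates 5 < 7 → not met
2. condition 'transports hazardous materials' holds; brake system inspection 52 days ago vs limit 45 → not met
3. condition 'crosses state lines' holds; driver drug-and-alcohol testing 48 days ago vs limit 45 → not met
4. hours-of-service audit 109 days ago vs limit 90 → not met
5. vehicle safety inspection 283 days ago vs limit 270 → not met
6. operating authority certificate absent → not met
7. cargo securement review 740 days ago vs limit 730 → not met
8. vehicle maintenance records absent → not met
9. condition 'operates vehicles over 26,000 lbs' holds; certified hazmat drivers 0 < 5 → not met
10. cargo insurance $125,000 < $325,000 → not met
Not met: 10 of 10

10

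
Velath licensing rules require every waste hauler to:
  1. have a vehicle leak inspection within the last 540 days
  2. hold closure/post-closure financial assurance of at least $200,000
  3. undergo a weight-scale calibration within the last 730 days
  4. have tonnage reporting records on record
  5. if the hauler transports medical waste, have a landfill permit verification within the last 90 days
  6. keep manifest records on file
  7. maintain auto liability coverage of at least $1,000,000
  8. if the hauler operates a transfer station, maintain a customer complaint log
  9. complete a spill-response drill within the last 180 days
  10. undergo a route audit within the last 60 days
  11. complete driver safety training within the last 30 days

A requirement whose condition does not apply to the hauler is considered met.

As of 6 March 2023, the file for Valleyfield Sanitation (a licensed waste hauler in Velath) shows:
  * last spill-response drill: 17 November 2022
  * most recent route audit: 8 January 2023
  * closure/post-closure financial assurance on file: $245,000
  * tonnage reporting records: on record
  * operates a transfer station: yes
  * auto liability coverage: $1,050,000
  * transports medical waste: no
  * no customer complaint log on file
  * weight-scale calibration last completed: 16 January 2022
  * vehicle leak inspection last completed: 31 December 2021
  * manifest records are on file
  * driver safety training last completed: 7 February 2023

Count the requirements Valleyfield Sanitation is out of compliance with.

1. vehicle leak inspection 430 days ago vs limit 540 → met
2. closure/post-closure financial assurance $245,000 ≥ $200,000 → met
3. weight-scale calibration 414 days ago vs limit 730 → met
4. tonnage reporting records present → met
5. condition 'transports medical waste' does not hold → requirement n/a → met
6. manifest records present → met
7. auto liability coverage $1,050,000 ≥ $1,000,000 → met
8. condition 'operates a transfer station' holds; customer complaint log absent → not met
9. spill-response drill 109 days ago vs limit 180 → met
10. route audit 57 days ago vs limit 60 → met
11. driver safety training 27 days ago vs limit 30 → met
Not met: 1 of 11

1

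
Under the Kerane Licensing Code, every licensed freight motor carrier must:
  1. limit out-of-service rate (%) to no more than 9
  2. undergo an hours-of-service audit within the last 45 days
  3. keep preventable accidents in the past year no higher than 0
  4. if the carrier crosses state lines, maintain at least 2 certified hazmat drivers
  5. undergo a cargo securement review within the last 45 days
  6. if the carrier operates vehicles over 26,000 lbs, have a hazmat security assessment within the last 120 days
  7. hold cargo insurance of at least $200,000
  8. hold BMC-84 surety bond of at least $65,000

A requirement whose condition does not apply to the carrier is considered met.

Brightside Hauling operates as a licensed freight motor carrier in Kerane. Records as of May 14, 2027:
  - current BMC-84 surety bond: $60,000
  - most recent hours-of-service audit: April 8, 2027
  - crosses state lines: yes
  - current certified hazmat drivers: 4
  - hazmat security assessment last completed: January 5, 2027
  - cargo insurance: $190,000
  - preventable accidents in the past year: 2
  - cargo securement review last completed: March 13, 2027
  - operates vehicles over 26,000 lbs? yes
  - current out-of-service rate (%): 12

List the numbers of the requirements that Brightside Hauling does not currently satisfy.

1. out-of-service rate (%) 12 > 9 → not met
2. hours-of-service audit 36 days ago vs limit 45 → met
3. preventable accidents in the past year 2 > 0 → not met
4. condition 'crosses state lines' holds; certified hazmat drivers 4 ≥ 2 → met
5. cargo securement review 62 days ago vs limit 45 → not met
6. condition 'operates vehicles over 26,000 lbs' holds; hazmat security assessment 129 days ago vs limit 120 → not met
7. cargo insurance $190,000 < $200,000 → not met
8. BMC-84 surety bond $60,000 < $65,000 → not met
Not met: 1, 3, 5, 6, 7, 8

1, 3, 5, 6, 7, 8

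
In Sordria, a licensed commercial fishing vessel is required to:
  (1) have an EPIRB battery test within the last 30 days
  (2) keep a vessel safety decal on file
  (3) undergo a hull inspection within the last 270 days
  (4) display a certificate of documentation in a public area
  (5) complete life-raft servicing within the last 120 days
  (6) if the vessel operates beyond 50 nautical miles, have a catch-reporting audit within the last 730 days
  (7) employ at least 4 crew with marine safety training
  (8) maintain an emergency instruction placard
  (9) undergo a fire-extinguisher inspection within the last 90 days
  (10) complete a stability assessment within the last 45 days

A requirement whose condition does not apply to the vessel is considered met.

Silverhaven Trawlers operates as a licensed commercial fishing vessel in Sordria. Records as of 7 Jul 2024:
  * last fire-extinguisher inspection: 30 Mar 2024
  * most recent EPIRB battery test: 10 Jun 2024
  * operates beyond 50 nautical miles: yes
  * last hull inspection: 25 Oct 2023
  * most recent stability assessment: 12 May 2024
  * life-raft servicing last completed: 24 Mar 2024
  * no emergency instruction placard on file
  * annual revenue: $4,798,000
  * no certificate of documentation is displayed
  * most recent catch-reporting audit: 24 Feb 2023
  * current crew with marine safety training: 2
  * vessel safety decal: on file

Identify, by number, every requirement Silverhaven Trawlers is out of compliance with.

1. EPIRB battery test 27 days ago vs limit 30 → met
2. vessel safety decal present → met
3. hull inspection 256 days ago vs limit 270 → met
4. certificate of documentation absent → not met
5. life-raft servicing 105 days ago vs limit 120 → met
6. condition 'operates beyond 50 nautical miles' holds; catch-reporting audit 499 days ago vs limit 730 → met
7. crew with marine safety training 2 < 4 → not met
8. emergency instruction placard absent → not met
9. fire-extinguisher inspection 99 days ago vs limit 90 → not met
10. stability assessment 56 days ago vs limit 45 → not met
Not met: 4, 7, 8, 9, 10

4, 7, 8, 9, 10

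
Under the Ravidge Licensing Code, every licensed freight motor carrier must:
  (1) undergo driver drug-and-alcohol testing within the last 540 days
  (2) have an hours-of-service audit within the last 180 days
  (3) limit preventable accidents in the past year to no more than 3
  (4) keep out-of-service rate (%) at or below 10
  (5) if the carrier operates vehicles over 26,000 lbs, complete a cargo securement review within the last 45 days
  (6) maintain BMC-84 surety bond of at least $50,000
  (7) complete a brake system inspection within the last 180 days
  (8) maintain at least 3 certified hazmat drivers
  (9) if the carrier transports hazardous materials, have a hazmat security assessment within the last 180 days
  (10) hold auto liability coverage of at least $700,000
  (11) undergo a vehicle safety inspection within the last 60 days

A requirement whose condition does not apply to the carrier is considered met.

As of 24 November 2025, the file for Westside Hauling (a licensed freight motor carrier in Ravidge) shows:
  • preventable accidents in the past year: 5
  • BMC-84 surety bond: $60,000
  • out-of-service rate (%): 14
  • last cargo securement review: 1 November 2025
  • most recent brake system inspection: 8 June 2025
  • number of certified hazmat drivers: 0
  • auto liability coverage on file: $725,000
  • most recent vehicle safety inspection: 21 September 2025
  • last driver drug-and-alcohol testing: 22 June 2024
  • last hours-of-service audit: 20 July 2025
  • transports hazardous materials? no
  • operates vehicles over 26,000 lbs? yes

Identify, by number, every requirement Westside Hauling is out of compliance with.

1. driver drug-and-alcohol testing 520 days ago vs limit 540 → met
2. hours-of-service audit 127 days ago vs limit 180 → met
3. preventable accidents in the past year 5 > 3 → not met
4. out-of-service rate (%) 14 > 10 → not met
5. condition 'operates vehicles over 26,000 lbs' holds; cargo securement review 23 days ago vs limit 45 → met
6. BMC-84 surety bond $60,000 ≥ $50,000 → met
7. brake system inspection 169 days ago vs limit 180 → met
8. certified hazmat drivers 0 < 3 → not met
9. condition 'transports hazardous materials' does not hold → requirement n/a → met
10. auto liability coverage $725,000 ≥ $700,000 → met
11. vehicle safety inspection 64 days ago vs limit 60 → not met
Not met: 3, 4, 8, 11

3, 4, 8, 11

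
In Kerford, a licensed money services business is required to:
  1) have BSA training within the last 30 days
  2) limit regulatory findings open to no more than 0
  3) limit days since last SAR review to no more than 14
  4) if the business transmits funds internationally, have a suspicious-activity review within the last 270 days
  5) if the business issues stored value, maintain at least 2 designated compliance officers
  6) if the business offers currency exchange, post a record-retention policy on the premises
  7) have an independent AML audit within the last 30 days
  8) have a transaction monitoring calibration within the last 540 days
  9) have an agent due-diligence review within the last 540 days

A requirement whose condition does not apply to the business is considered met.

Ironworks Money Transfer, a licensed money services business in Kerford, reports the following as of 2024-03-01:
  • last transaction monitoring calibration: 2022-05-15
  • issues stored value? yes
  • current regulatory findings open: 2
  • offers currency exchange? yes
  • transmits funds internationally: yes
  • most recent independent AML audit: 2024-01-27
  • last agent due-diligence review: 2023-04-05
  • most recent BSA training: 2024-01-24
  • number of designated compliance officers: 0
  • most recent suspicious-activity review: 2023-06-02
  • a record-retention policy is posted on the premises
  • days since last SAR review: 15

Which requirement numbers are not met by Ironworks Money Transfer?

1. BSA training 37 days ago vs limit 30 → not met
2. regulatory findings open 2 > 0 → not met
3. days since last SAR review 15 > 14 → not met
4. condition 'transmits funds internationally' holds; suspicious-activity review 273 days ago vs limit 270 → not met
5. condition 'issues stored value' holds; designated compliance officers 0 < 2 → not met
6. condition 'offers currency exchange' holds; record-retention policy present → met
7. independent AML audit 34 days ago vs limit 30 → not met
8. transaction monitoring calibration 656 days ago vs limit 540 → not met
9. agent due-diligence review 331 days ago vs limit 540 → met
Not met: 1, 2, 3, 4, 5, 7, 8

1, 2, 3, 4, 5, 7, 8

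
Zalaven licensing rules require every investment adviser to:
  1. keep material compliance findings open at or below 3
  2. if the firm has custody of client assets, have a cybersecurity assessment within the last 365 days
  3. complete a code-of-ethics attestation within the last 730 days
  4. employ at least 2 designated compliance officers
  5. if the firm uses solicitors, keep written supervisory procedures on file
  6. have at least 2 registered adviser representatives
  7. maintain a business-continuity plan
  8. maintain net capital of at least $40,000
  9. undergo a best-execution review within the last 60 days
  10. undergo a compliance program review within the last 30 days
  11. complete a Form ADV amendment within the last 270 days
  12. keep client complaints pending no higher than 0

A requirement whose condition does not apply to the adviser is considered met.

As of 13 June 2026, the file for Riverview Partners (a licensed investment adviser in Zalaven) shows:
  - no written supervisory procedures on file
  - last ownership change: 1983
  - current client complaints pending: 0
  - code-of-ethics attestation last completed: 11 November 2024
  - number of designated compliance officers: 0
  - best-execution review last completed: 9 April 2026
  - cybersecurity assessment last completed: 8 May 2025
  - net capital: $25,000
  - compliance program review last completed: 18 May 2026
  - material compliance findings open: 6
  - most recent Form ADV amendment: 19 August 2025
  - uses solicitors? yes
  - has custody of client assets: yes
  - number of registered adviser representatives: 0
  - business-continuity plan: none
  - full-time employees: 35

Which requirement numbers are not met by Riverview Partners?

1, 2, 4, 5, 6, 7, 8, 9, 11

1. material compliance findings open 6 > 3 → not met
2. condition 'has custody of client assets' holds; cybersecurity assessment 401 days ago vs limit 365 → not met
3. code-of-ethics attestation 579 days ago vs limit 730 → met
4. designated compliance officers 0 < 2 → not met
5. condition 'uses solicitors' holds; written supervisory procedures absent → not met
6. registered adviser representatives 0 < 2 → not met
7. business-continuity plan absent → not met
8. net capital $25,000 < $40,000 → not met
9. best-execution review 65 days ago vs limit 60 → not met
10. compliance program review 26 days ago vs limit 30 → met
11. Form ADV amendment 298 days ago vs limit 270 → not met
12. client complaints pending 0 ≤ 0 → met
Not met: 1, 2, 4, 5, 6, 7, 8, 9, 11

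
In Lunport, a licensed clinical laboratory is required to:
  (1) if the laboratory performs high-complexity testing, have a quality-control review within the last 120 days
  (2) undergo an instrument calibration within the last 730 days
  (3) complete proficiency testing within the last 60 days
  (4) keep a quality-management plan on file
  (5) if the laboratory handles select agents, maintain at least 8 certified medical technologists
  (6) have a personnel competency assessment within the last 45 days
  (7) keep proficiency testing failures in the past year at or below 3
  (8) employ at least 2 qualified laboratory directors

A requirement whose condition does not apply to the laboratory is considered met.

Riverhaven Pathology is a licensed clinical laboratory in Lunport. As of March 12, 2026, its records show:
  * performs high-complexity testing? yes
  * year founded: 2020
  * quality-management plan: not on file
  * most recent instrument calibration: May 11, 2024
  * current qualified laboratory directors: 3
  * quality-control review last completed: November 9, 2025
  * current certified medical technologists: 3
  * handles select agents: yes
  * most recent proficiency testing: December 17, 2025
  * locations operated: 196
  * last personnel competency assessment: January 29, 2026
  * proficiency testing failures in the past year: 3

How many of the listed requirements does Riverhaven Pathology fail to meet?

4

1. condition 'performs high-complexity testing' holds; quality-control review 123 days ago vs limit 120 → not met
2. instrument calibration 670 days ago vs limit 730 → met
3. proficiency testing 85 days ago vs limit 60 → not met
4. quality-management plan absent → not met
5. condition 'handles select agents' holds; certified medical technologists 3 < 8 → not met
6. personnel competency assessment 42 days ago vs limit 45 → met
7. proficiency testing failures in the past year 3 ≤ 3 → met
8. qualified laboratory directors 3 ≥ 2 → met
Not met: 4 of 8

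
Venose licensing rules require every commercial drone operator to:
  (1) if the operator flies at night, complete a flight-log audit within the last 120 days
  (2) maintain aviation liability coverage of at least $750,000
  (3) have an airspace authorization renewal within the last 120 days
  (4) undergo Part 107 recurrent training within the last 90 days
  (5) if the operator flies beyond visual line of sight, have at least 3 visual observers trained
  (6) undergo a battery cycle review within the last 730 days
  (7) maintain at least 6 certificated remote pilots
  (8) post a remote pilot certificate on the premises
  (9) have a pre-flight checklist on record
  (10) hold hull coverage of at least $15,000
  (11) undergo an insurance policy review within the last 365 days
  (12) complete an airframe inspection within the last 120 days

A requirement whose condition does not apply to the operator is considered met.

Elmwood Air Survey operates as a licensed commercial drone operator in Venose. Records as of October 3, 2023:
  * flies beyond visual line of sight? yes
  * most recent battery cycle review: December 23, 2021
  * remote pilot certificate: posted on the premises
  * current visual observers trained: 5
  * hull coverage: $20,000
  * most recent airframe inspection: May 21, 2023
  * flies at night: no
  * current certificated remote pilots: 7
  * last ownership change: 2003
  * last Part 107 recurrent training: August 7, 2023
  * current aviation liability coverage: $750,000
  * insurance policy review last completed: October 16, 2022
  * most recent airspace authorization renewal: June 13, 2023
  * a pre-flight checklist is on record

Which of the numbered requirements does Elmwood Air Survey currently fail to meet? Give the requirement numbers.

1. condition 'flies at night' does not hold → requirement n/a → met
2. aviation liability coverage $750,000 ≥ $750,000 → met
3. airspace authorization renewal 112 days ago vs limit 120 → met
4. Part 107 recurrent training 57 days ago vs limit 90 → met
5. condition 'flies beyond visual line of sight' holds; visual observers trained 5 ≥ 3 → met
6. battery cycle review 649 days ago vs limit 730 → met
7. certificated remote pilots 7 ≥ 6 → met
8. remote pilot certificate present → met
9. pre-flight checklist present → met
10. hull coverage $20,000 ≥ $15,000 → met
11. insurance policy review 352 days ago vs limit 365 → met
12. airframe inspection 135 days ago vs limit 120 → not met
Not met: 12

12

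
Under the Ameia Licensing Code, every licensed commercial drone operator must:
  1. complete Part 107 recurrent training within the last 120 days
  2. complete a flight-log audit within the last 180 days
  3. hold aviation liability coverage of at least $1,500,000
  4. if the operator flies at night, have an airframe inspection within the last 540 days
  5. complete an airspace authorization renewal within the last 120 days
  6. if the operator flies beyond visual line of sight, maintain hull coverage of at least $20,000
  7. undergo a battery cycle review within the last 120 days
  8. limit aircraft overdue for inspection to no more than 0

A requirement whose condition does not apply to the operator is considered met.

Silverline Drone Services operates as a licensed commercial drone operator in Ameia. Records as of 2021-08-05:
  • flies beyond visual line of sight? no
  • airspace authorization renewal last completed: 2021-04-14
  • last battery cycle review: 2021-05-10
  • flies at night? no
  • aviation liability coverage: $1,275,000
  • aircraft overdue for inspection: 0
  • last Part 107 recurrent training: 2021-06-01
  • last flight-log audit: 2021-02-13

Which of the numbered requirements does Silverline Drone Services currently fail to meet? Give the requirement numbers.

1. Part 107 recurrent training 65 days ago vs limit 120 → met
2. flight-log audit 173 days ago vs limit 180 → met
3. aviation liability coverage $1,275,000 < $1,500,000 → not met
4. condition 'flies at night' does not hold → requirement n/a → met
5. airspace authorization renewal 113 days ago vs limit 120 → met
6. condition 'flies beyond visual line of sight' does not hold → requirement n/a → met
7. battery cycle review 87 days ago vs limit 120 → met
8. aircraft overdue for inspection 0 ≤ 0 → met
Not met: 3

3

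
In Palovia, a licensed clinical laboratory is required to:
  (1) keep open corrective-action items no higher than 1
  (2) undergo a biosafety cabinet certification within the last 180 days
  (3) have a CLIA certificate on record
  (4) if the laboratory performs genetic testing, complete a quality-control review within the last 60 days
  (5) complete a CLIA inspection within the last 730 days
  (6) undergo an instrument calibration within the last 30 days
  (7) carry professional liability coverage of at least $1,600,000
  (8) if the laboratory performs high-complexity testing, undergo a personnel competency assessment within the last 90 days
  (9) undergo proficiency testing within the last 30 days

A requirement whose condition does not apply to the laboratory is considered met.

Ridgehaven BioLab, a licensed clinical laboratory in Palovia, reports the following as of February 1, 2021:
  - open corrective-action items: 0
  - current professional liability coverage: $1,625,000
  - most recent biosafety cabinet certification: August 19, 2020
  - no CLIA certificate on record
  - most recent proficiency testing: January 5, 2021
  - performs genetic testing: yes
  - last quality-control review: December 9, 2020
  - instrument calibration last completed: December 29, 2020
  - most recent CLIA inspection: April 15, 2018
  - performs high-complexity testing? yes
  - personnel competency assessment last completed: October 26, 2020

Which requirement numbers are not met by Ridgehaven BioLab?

3, 5, 6, 8

1. open corrective-action items 0 ≤ 1 → met
2. biosafety cabinet certification 166 days ago vs limit 180 → met
3. CLIA certificate absent → not met
4. condition 'performs genetic testing' holds; quality-control review 54 days ago vs limit 60 → met
5. CLIA inspection 1023 days ago vs limit 730 → not met
6. instrument calibration 34 days ago vs limit 30 → not met
7. professional liability coverage $1,625,000 ≥ $1,600,000 → met
8. condition 'performs high-complexity testing' holds; personnel competency assessment 98 days ago vs limit 90 → not met
9. proficiency testing 27 days ago vs limit 30 → met
Not met: 3, 5, 6, 8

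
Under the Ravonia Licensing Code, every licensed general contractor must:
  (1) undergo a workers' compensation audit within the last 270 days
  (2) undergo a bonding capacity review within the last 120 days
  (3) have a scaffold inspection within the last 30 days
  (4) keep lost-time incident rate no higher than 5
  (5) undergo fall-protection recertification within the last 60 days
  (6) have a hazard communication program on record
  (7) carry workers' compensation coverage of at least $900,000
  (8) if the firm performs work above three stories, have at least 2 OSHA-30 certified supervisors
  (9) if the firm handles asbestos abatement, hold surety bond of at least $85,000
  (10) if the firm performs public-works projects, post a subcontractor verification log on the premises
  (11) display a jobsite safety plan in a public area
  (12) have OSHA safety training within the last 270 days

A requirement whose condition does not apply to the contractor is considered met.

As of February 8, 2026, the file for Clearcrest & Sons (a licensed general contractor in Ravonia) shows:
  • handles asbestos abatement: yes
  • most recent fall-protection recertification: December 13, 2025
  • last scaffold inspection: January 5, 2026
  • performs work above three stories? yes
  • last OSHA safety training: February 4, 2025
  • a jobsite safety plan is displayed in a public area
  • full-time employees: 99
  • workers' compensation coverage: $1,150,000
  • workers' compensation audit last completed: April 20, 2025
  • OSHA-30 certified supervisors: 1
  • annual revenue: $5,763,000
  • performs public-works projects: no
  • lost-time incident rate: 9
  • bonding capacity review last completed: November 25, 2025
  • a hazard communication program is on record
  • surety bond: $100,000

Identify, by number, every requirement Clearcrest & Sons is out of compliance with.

1, 3, 4, 8, 12

1. workers' compensation audit 294 days ago vs limit 270 → not met
2. bonding capacity review 75 days ago vs limit 120 → met
3. scaffold inspection 34 days ago vs limit 30 → not met
4. lost-time incident rate 9 > 5 → not met
5. fall-protection recertification 57 days ago vs limit 60 → met
6. hazard communication program present → met
7. workers' compensation coverage $1,150,000 ≥ $900,000 → met
8. condition 'performs work above three stories' holds; OSHA-30 certified supervisors 1 < 2 → not met
9. condition 'handles asbestos abatement' holds; surety bond $100,000 ≥ $85,000 → met
10. condition 'performs public-works projects' does not hold → requirement n/a → met
11. jobsite safety plan present → met
12. OSHA safety training 369 days ago vs limit 270 → not met
Not met: 1, 3, 4, 8, 12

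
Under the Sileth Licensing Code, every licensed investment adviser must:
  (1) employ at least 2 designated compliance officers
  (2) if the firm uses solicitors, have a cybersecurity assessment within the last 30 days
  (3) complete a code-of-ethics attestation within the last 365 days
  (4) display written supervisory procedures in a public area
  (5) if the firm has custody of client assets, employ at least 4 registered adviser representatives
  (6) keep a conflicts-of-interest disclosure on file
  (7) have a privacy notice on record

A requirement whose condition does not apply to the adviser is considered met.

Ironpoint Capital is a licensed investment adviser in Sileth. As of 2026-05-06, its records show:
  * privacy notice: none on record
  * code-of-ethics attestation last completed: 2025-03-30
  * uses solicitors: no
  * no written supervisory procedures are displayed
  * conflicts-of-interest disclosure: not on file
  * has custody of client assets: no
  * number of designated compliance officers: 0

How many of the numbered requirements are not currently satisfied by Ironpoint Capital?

5

1. designated compliance officers 0 < 2 → not met
2. condition 'uses solicitors' does not hold → requirement n/a → met
3. code-of-ethics attestation 402 days ago vs limit 365 → not met
4. written supervisory procedures absent → not met
5. condition 'has custody of client assets' does not hold → requirement n/a → met
6. conflicts-of-interest disclosure absent → not met
7. privacy notice absent → not met
Not met: 5 of 7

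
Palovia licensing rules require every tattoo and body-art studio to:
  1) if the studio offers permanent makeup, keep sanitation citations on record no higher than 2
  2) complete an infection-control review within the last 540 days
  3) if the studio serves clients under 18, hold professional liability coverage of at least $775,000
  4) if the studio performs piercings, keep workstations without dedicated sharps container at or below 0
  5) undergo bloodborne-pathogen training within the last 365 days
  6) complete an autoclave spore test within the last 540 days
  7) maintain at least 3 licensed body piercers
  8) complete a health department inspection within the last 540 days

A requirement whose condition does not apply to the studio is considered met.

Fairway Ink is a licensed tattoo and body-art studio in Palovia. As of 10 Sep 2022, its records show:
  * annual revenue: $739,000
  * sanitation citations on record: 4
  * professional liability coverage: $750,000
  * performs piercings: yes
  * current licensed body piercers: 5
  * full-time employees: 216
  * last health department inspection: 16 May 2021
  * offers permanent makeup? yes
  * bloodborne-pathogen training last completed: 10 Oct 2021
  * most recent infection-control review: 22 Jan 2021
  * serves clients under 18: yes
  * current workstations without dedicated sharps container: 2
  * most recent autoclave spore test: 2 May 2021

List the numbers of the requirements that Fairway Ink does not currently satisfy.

1, 2, 3, 4

1. condition 'offers permanent makeup' holds; sanitation citations on record 4 > 2 → not met
2. infection-control review 596 days ago vs limit 540 → not met
3. condition 'serves clients under 18' holds; professional liability coverage $750,000 < $775,000 → not met
4. condition 'performs piercings' holds; workstations without dedicated sharps container 2 > 0 → not met
5. bloodborne-pathogen training 335 days ago vs limit 365 → met
6. autoclave spore test 496 days ago vs limit 540 → met
7. licensed body piercers 5 ≥ 3 → met
8. health department inspection 482 days ago vs limit 540 → met
Not met: 1, 2, 3, 4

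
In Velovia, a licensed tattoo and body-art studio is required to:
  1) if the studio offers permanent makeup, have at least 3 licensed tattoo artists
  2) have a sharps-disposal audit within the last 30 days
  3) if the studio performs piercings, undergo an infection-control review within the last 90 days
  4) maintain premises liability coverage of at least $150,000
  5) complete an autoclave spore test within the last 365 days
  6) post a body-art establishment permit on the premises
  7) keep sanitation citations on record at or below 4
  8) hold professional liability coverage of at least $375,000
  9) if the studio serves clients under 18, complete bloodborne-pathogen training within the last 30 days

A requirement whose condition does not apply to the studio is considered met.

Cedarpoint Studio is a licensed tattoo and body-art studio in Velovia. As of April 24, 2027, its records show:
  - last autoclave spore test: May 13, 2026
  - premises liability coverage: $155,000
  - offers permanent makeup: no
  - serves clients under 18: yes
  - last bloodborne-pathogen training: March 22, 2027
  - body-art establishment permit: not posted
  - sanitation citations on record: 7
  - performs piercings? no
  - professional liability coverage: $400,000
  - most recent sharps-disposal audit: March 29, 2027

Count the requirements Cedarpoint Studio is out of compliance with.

1. condition 'offers permanent makeup' does not hold → requirement n/a → met
2. sharps-disposal audit 26 days ago vs limit 30 → met
3. condition 'performs piercings' does not hold → requirement n/a → met
4. premises liability coverage $155,000 ≥ $150,000 → met
5. autoclave spore test 346 days ago vs limit 365 → met
6. body-art establishment permit absent → not met
7. sanitation citations on record 7 > 4 → not met
8. professional liability coverage $400,000 ≥ $375,000 → met
9. condition 'serves clients under 18' holds; bloodborne-pathogen training 33 days ago vs limit 30 → not met
Not met: 3 of 9

3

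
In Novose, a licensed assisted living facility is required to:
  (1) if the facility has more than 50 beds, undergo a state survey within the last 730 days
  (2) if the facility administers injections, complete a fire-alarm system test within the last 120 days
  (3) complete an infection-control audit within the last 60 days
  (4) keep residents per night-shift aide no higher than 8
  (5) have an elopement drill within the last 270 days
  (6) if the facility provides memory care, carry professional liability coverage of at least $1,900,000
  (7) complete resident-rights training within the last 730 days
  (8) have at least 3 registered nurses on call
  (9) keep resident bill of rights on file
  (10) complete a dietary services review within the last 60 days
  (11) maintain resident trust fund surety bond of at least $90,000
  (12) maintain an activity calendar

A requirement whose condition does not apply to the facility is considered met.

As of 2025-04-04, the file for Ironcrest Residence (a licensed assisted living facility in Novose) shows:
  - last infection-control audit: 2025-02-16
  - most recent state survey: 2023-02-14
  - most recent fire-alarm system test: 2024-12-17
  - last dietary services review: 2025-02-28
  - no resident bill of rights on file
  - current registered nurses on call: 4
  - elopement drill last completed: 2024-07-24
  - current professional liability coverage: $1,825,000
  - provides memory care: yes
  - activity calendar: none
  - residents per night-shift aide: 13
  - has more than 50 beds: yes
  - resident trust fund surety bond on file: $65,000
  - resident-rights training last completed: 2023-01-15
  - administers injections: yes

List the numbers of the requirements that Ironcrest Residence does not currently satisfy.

1. condition 'has more than 50 beds' holds; state survey 780 days ago vs limit 730 → not met
2. condition 'administers injections' holds; fire-alarm system test 108 days ago vs limit 120 → met
3. infection-control audit 47 days ago vs limit 60 → met
4. residents per night-shift aide 13 > 8 → not met
5. elopement drill 254 days ago vs limit 270 → met
6. condition 'provides memory care' holds; professional liability coverage $1,825,000 < $1,900,000 → not met
7. resident-rights training 810 days ago vs limit 730 → not met
8. registered nurses on call 4 ≥ 3 → met
9. resident bill of rights absent → not met
10. dietary services review 35 days ago vs limit 60 → met
11. resident trust fund surety bond $65,000 < $90,000 → not met
12. activity calendar absent → not met
Not met: 1, 4, 6, 7, 9, 11, 12

1, 4, 6, 7, 9, 11, 12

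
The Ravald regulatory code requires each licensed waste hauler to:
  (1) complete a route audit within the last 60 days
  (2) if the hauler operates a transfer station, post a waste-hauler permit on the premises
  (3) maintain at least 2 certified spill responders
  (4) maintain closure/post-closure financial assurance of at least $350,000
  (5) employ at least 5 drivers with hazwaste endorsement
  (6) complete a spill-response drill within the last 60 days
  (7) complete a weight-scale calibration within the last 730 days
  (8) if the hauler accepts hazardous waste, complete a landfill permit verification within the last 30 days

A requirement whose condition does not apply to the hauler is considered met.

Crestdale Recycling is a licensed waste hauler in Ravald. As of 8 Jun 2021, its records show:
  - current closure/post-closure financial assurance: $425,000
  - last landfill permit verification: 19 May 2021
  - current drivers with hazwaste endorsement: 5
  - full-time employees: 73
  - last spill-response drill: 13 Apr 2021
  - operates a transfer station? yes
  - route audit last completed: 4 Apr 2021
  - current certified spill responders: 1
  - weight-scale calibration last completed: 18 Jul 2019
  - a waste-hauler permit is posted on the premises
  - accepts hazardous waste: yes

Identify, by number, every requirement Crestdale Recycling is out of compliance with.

1, 3

1. route audit 65 days ago vs limit 60 → not met
2. condition 'operates a transfer station' holds; waste-hauler permit present → met
3. certified spill responders 1 < 2 → not met
4. closure/post-closure financial assurance $425,000 ≥ $350,000 → met
5. drivers with hazwaste endorsement 5 ≥ 5 → met
6. spill-response drill 56 days ago vs limit 60 → met
7. weight-scale calibration 691 days ago vs limit 730 → met
8. condition 'accepts hazardous waste' holds; landfill permit verification 20 days ago vs limit 30 → met
Not met: 1, 3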